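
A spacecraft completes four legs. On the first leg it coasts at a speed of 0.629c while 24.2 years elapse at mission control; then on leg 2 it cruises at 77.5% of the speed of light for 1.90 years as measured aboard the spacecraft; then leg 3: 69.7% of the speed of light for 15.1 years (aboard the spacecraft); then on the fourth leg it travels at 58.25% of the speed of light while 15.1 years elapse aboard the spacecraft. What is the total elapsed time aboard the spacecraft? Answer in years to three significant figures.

τ = 50.9 years

Leg 1: γ = 1/√(1 − 0.629²) = 1/√0.6044 = 1.286; τ_1 = 24.2/1.286 = 18.81 years.
Leg 2: 1.90 years is already measured aboard the spacecraft.
Leg 3: 15.1 years is already measured aboard the spacecraft.
Leg 4: 15.1 years is already measured aboard the spacecraft.
Total: 18.81 + 1.900 + 15.10 + 15.10 years.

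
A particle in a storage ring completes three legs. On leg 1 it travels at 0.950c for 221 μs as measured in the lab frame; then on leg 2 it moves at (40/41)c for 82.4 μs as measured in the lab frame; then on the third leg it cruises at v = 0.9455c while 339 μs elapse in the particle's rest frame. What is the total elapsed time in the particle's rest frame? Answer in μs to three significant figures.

Leg 1: γ = 1/√(1 − 0.950²) = 1/√0.09750 = 3.203; τ_1 = 221/3.203 = 69.01 μs.
Leg 2: γ = 1/√(1 − (40/41)²) = 41/9 ≈ 4.556; τ_2 = 82.4/4.556 = 18.09 μs.
Leg 3: 339 μs is already measured in the particle's rest frame.
Total: 69.01 + 18.09 + 339.0 μs.

τ = 426 μs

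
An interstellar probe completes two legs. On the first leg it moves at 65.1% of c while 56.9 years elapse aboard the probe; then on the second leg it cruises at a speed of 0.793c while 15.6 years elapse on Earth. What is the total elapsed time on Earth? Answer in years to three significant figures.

Leg 1: β = 0.651; γ = 1/√(1 − 0.651²) = 1/√0.5762 = 1.317; Δt_1 = 1.317 × 56.9 = 74.96 years.
Leg 2: 15.6 years is already measured on Earth.
Total: 74.96 + 15.60 years.

Δt = 90.6 years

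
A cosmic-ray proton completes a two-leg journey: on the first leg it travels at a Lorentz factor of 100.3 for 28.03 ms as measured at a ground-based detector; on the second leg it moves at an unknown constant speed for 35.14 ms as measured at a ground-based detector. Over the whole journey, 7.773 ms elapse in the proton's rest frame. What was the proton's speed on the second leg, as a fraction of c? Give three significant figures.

Leg 1: γ = 100.3; τ_1 = 28.03/100.3 = 0.2795 ms.
Leg 2: speed unknown; τ_2 = 35.14/γ_2.
Total proper time: 0.2795 + τ_2 = 7.773, so τ_2 = 7.773 − 0.2795 = 7.494 ms.
γ_2 = 35.14/7.494 = 4.689; β = √(1 − 1/γ²) = √0.9545.

β = 0.977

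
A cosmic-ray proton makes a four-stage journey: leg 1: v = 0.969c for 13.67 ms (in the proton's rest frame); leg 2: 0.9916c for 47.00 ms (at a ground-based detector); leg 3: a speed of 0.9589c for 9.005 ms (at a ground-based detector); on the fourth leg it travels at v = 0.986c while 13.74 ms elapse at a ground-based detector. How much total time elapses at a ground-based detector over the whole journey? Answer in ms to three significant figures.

Δt = 125 ms

Leg 1: γ = 1/√(1 − 0.969²) = 1/√0.06104 = 4.048; Δt_1 = 4.048 × 13.67 = 55.33 ms.
Leg 2: 47.00 ms is already measured at a ground-based detector.
Leg 3: 9.005 ms is already measured at a ground-based detector.
Leg 4: 13.74 ms is already measured at a ground-based detector.
Total: 55.33 + 47.00 + 9.005 + 13.74 ms.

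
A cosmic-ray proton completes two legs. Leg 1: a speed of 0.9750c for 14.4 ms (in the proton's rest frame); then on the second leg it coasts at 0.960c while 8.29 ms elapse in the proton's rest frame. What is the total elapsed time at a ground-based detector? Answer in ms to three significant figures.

Δt = 94.4 ms

Leg 1: γ = 1/√(1 − 0.9750²) = 1/√0.04938 = 4.500; Δt_1 = 4.500 × 14.4 = 64.81 ms.
Leg 2: γ = 1/√(1 − 0.960²) = 25/7 ≈ 3.571; Δt_2 = 3.571 × 8.29 = 29.61 ms.
Total: 64.81 + 29.61 ms.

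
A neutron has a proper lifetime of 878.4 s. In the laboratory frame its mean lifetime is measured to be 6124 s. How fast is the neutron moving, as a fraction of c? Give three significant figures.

γ = Δt/τ₀ = 6124/878.4 = 6.972
β = √(1 − 1/γ²) = √(1 − 0.02057) = √0.9794

v = 0.990c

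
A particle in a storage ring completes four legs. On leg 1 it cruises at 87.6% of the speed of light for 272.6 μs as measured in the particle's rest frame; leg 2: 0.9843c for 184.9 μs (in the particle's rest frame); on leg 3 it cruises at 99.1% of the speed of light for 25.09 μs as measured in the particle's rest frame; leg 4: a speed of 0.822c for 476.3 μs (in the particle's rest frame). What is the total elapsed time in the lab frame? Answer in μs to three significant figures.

Leg 1: β = 0.876; γ = 1/√(1 − 0.876²) = 1/√0.2326 = 2.073; Δt_1 = 2.073 × 272.6 = 565.2 μs.
Leg 2: γ = 1/√(1 − 0.9843²) = 1/√0.03115 = 5.666; Δt_2 = 5.666 × 184.9 = 1048 μs.
Leg 3: β = 0.991; γ = 1/√(1 − 0.991²) = 1/√0.01792 = 7.470; Δt_3 = 7.470 × 25.09 = 187.4 μs.
Leg 4: γ = 1/√(1 − 0.822²) = 1/√0.3243 = 1.756; Δt_4 = 1.756 × 476.3 = 836.4 μs.
Total: 565.2 + 1048 + 187.4 + 836.4 μs.

Δt = 2640 μs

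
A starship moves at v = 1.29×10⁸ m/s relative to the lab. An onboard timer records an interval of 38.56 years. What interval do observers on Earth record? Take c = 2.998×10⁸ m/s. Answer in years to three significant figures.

β = 1.29×10⁸/2.998×10⁸ = 0.4303; γ = 1/√(1 − 0.4303²) = 1.108
The interval measured on the ship is the proper time (both events occur at the same place in that frame); the lab-frame interval is Δt = γτ = 1.108 × 38.56 years.

Δt = 42.7 years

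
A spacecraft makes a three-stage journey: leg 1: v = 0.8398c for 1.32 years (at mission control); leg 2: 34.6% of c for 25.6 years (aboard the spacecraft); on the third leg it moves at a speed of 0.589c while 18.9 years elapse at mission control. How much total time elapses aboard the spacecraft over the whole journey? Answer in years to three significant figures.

τ = 41.6 years

Leg 1: γ = 1/√(1 − 0.8398²) = 1/√0.2947 = 1.842; τ_1 = 1.32/1.842 = 0.7166 years.
Leg 2: 25.6 years is already measured aboard the spacecraft.
Leg 3: γ = 1/√(1 − 0.589²) = 1/√0.6531 = 1.237; τ_3 = 18.9/1.237 = 15.27 years.
Total: 0.7166 + 25.60 + 15.27 years.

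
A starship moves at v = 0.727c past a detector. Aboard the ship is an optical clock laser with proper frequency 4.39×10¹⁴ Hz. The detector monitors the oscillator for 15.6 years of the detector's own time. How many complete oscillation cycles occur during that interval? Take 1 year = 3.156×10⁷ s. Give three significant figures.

N = 1.48×10²³

γ = 1/√(1 − 0.727²) = 1/√0.4715 = 1.456
During 15.6 years of lab time, the oscillator's proper time advances by τ = Δt/γ = 15.6/1.456 = 10.71 years = 3.381×10⁸ s.
N = f × τ = 4.39×10¹⁴ × 3.381×10⁸ = 1.484×10²³.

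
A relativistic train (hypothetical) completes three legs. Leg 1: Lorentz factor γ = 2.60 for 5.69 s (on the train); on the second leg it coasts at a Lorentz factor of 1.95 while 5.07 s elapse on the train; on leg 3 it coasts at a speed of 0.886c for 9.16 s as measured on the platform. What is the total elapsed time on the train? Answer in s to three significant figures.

τ = 15.0 s

Leg 1: 5.69 s is already measured on the train.
Leg 2: 5.07 s is already measured on the train.
Leg 3: γ = 1/√(1 − 0.886²) = 1/√0.2150 = 2.157; τ_3 = 9.16/2.157 = 4.247 s.
Total: 5.690 + 5.070 + 4.247 s.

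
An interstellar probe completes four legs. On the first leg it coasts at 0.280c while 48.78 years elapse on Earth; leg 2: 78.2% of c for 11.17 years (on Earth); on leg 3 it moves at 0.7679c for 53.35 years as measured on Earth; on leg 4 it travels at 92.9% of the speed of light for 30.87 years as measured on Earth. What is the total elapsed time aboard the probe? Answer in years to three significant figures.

τ = 99.4 years

Leg 1: γ = 1/√(1 − 0.280²) = 25/24 ≈ 1.042; τ_1 = 48.78/1.042 = 46.83 years.
Leg 2: β = 0.782; γ = 1/√(1 − 0.782²) = 1/√0.3885 = 1.604; τ_2 = 11.17/1.604 = 6.962 years.
Leg 3: γ = 1/√(1 − 0.7679²) = 1/√0.4103 = 1.561; τ_3 = 53.35/1.561 = 34.17 years.
Leg 4: β = 0.929; γ = 1/√(1 − 0.929²) = 1/√0.1370 = 2.702; τ_4 = 30.87/2.702 = 11.42 years.
Total: 46.83 + 6.962 + 34.17 + 11.42 years.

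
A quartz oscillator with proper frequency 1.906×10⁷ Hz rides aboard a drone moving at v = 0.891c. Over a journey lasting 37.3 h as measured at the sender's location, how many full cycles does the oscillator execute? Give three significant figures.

γ = 1/√(1 − 0.891²) = 1/√0.2061 = 2.203
The oscillator's own cycle count is N = f × τ where τ is the proper time aboard the drone. τ = Δt/γ = 37.3/2.203 = 16.93 h = 6.096×10⁴ s.
N = 1.906×10⁷ × 6.096×10⁴ = 1.162×10¹².

N = 1.16×10¹²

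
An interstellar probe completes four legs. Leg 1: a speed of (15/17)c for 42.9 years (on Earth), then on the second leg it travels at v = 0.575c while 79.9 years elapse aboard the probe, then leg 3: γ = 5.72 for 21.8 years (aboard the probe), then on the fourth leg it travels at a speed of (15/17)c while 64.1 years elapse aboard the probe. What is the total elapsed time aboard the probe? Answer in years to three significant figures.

Leg 1: γ = 1/√(1 − (15/17)²) = 17/8 = 2.125; τ_1 = 42.9/2.125 = 20.19 years.
Leg 2: 79.9 years is already measured aboard the probe.
Leg 3: 21.8 years is already measured aboard the probe.
Leg 4: 64.1 years is already measured aboard the probe.
Total: 20.19 + 79.90 + 21.80 + 64.10 years.

τ = 186 years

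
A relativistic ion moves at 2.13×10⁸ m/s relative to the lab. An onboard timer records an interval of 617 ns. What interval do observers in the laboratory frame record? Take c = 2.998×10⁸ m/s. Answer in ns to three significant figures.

Δt = 877 ns

β = 2.13×10⁸/2.998×10⁸ = 0.7105; γ = 1/√(1 − 0.7105²) = 1.421
The interval measured in the ion's rest frame is the proper time (both events occur at the same place in that frame); the lab-frame interval is Δt = γτ = 1.421 × 617 ns.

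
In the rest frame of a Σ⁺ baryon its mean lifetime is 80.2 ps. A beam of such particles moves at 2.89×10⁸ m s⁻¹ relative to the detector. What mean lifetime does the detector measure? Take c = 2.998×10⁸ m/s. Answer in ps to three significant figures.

β = 2.89×10⁸/2.998×10⁸ = 0.9640; γ = 1/√(1 − 0.9640²) = 3.760
The rest-frame lifetime is the proper time; the lab measures the dilated interval Δt = γτ₀ = 3.760 × 80.2 ps.

Δt = 302 ps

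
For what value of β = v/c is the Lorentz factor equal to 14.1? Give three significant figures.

β = √(1 − 1/γ²) = √(1 − 1/14.1²) = √(1 − 0.005030) = √0.9950

β = 0.997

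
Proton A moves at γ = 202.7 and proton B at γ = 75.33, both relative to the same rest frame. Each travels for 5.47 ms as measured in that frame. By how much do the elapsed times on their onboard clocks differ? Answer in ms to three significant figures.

|τ_A − τ_B| = 0.0456 ms

A: γ = 202.7; τ_A = 5.47/202.7 = 0.02699 ms.
B: γ = 75.33; τ_B = 5.47/75.33 = 0.07261 ms.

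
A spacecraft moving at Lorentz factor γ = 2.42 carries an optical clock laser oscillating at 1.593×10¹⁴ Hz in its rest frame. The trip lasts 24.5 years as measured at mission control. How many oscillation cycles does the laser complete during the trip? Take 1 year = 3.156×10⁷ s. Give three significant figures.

γ = 2.42
The oscillator's own cycle count is N = f × τ where τ is the proper time aboard the spacecraft. τ = Δt/γ = 24.5/2.420 = 10.12 years = 3.195×10⁸ s.
N = 1.593×10¹⁴ × 3.195×10⁸ = 5.090×10²².

N = 5.09×10²²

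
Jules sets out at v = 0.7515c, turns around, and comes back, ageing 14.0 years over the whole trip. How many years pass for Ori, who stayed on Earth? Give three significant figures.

Δt = 21.2 years

γ = 1/√(1 − 0.7515²) = 1/√0.4352 = 1.516
Earth-frame duration is the dilated interval: Δt = γτ = 1.516 × 14.0 years.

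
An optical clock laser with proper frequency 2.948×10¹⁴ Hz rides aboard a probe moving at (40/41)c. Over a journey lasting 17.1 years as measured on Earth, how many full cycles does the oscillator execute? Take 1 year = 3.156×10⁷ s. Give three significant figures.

N = 3.49×10²²

γ = 1/√(1 − (40/41)²) = 41/9 ≈ 4.556
The oscillator's own cycle count is N = f × τ where τ is the proper time aboard the probe. τ = Δt/γ = 17.1/4.556 = 3.754 years = 1.185×10⁸ s.
N = 2.948×10¹⁴ × 1.185×10⁸ = 3.492×10²².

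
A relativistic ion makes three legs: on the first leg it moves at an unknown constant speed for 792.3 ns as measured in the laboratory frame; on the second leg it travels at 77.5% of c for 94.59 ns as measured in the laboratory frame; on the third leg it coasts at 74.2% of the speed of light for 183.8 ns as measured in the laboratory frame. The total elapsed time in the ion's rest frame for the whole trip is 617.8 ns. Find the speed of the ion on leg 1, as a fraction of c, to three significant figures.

β = 0.836

Leg 1: speed unknown; τ_1 = 792.3/γ_1.
Leg 2: β = 0.775; γ = 1/√(1 − 0.775²) = 1/√0.3994 = 1.582; τ_2 = 94.59/1.582 = 59.78 ns.
Leg 3: β = 0.742; γ = 1/√(1 − 0.742²) = 1/√0.4494 = 1.492; τ_3 = 183.8/1.492 = 123.2 ns.
Total proper time: τ_1 + 59.78 + 123.2 = 617.8, so τ_1 = 617.8 − 183.0 = 434.8 ns.
γ_1 = 792.3/434.8 = 1.822; β = √(1 − 1/γ²) = √0.6988.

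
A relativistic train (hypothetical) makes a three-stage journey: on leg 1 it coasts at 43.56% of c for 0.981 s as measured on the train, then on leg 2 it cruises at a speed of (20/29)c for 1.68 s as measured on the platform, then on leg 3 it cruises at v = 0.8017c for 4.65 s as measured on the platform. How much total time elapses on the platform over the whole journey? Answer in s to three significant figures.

Leg 1: β = 0.4356; γ = 1/√(1 − 0.4356²) = 1/√0.8103 = 1.111; Δt_1 = 1.111 × 0.981 = 1.090 s.
Leg 2: 1.68 s is already measured on the platform.
Leg 3: 4.65 s is already measured on the platform.
Total: 1.090 + 1.680 + 4.650 s.

Δt = 7.42 s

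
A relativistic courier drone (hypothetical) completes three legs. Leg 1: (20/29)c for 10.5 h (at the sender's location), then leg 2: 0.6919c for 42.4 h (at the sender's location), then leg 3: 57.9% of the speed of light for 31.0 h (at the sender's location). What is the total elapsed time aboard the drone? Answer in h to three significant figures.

Leg 1: γ = 1/√(1 − (20/29)²) = 29/21 ≈ 1.381; τ_1 = 10.5/1.381 = 7.603 h.
Leg 2: γ = 1/√(1 − 0.6919²) = 1/√0.5213 = 1.385; τ_2 = 42.4/1.385 = 30.61 h.
Leg 3: β = 0.579; γ = 1/√(1 − 0.579²) = 1/√0.6648 = 1.227; τ_3 = 31.0/1.227 = 25.28 h.
Total: 7.603 + 30.61 + 25.28 h.

τ = 63.5 h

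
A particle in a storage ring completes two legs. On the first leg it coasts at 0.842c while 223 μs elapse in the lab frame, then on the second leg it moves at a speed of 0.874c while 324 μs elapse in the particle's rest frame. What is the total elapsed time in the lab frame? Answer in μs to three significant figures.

Leg 1: 223 μs is already measured in the lab frame.
Leg 2: γ = 1/√(1 − 0.874²) = 1/√0.2361 = 2.058; Δt_2 = 2.058 × 324 = 666.8 μs.
Total: 223.0 + 666.8 μs.

Δt = 890 μs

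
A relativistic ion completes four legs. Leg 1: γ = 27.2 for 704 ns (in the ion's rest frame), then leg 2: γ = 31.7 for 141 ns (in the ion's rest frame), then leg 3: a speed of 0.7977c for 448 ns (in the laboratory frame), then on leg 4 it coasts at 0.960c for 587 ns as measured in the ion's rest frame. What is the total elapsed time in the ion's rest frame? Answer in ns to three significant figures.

τ = 1700 ns

Leg 1: 704 ns is already measured in the ion's rest frame.
Leg 2: 141 ns is already measured in the ion's rest frame.
Leg 3: γ = 1/√(1 − 0.7977²) = 1/√0.3637 = 1.658; τ_3 = 448/1.658 = 270.2 ns.
Leg 4: 587 ns is already measured in the ion's rest frame.
Total: 704.0 + 141.0 + 270.2 + 587.0 ns.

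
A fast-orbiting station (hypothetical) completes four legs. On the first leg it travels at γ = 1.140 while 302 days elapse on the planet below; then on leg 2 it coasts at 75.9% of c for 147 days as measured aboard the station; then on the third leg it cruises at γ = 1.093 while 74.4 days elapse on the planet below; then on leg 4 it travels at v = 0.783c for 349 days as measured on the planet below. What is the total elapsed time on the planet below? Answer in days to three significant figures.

Δt = 951 days

Leg 1: 302 days is already measured on the planet below.
Leg 2: β = 0.759; γ = 1/√(1 − 0.759²) = 1/√0.4239 = 1.536; Δt_2 = 1.536 × 147 = 225.8 days.
Leg 3: 74.4 days is already measured on the planet below.
Leg 4: 349 days is already measured on the planet below.
Total: 302.0 + 225.8 + 74.40 + 349.0 days.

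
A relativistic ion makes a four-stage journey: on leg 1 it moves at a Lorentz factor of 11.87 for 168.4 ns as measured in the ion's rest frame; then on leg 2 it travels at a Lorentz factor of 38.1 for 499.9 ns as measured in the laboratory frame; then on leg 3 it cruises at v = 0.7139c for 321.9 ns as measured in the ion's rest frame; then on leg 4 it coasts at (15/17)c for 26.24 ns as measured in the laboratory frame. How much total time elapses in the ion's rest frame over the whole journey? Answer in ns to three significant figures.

τ = 516 ns

Leg 1: 168.4 ns is already measured in the ion's rest frame.
Leg 2: γ = 38.1; τ_2 = 499.9/38.10 = 13.12 ns.
Leg 3: 321.9 ns is already measured in the ion's rest frame.
Leg 4: γ = 1/√(1 − (15/17)²) = 17/8 = 2.125; τ_4 = 26.24/2.125 = 12.35 ns.
Total: 168.4 + 13.12 + 321.9 + 12.35 ns.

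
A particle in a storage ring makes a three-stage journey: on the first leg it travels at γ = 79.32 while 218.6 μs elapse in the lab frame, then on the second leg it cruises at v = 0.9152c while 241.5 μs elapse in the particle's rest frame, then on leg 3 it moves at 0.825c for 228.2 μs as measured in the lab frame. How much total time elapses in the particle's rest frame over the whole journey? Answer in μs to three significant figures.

Leg 1: γ = 79.32; τ_1 = 218.6/79.32 = 2.756 μs.
Leg 2: 241.5 μs is already measured in the particle's rest frame.
Leg 3: γ = 1/√(1 − 0.825²) = 1/√0.3194 = 1.769; τ_3 = 228.2/1.769 = 129.0 μs.
Total: 2.756 + 241.5 + 129.0 μs.

τ = 373 μs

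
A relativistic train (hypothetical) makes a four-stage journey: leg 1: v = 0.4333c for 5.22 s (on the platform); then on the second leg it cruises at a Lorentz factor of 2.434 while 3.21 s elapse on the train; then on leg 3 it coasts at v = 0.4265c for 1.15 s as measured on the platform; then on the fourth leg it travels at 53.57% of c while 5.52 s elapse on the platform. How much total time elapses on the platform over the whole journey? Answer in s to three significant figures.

Δt = 19.7 s

Leg 1: 5.22 s is already measured on the platform.
Leg 2: γ = 2.434; Δt_2 = 2.434 × 3.21 = 7.813 s.
Leg 3: 1.15 s is already measured on the platform.
Leg 4: 5.52 s is already measured on the platform.
Total: 5.220 + 7.813 + 1.150 + 5.520 s.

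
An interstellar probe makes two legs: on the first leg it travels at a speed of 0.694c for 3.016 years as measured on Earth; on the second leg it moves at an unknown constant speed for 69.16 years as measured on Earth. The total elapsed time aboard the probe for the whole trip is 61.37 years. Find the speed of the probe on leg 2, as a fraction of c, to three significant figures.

β = 0.517

Leg 1: γ = 1/√(1 − 0.694²) = 1/√0.5184 = 1.389; τ_1 = 3.016/1.389 = 2.171 years.
Leg 2: speed unknown; τ_2 = 69.16/γ_2.
Total proper time: 2.171 + τ_2 = 61.37, so τ_2 = 61.37 − 2.171 = 59.20 years.
γ_2 = 69.16/59.20 = 1.168; β = √(1 − 1/γ²) = √0.2673.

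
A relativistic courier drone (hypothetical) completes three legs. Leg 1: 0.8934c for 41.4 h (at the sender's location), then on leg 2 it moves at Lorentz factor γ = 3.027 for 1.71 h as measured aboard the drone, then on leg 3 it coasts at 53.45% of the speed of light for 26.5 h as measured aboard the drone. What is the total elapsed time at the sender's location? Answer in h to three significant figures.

Leg 1: 41.4 h is already measured at the sender's location.
Leg 2: γ = 3.027; Δt_2 = 3.027 × 1.71 = 5.176 h.
Leg 3: β = 0.5345; γ = 1/√(1 − 0.5345²) = 1/√0.7143 = 1.183; Δt_3 = 1.183 × 26.5 = 31.35 h.
Total: 41.40 + 5.176 + 31.35 h.

Δt = 77.9 h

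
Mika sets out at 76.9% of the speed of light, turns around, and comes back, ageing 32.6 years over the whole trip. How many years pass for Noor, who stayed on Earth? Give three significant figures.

β = 0.769; γ = 1/√(1 − 0.769²) = 1/√0.4086 = 1.564
Earth-frame duration is the dilated interval: Δt = γτ = 1.564 × 32.6 years.

Δt = 51.0 years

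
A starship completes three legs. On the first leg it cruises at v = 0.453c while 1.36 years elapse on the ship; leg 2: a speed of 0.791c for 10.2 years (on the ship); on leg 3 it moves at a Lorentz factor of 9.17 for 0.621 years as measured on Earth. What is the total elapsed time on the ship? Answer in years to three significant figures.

Leg 1: 1.36 years is already measured on the ship.
Leg 2: 10.2 years is already measured on the ship.
Leg 3: γ = 9.17; τ_3 = 0.621/9.170 = 0.06772 years.
Total: 1.360 + 10.20 + 0.06772 years.

τ = 11.6 years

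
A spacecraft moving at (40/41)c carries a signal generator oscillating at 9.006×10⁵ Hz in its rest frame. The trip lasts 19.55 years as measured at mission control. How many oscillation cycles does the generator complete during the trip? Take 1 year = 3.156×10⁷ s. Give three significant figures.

N = 1.22×10¹⁴

γ = 1/√(1 − (40/41)²) = 41/9 ≈ 4.556
The oscillator's own cycle count is N = f × τ where τ is the proper time aboard the spacecraft. τ = Δt/γ = 19.55/4.556 = 4.291 years = 1.354×10⁸ s.
N = 9.006×10⁵ × 1.354×10⁸ = 1.220×10¹⁴.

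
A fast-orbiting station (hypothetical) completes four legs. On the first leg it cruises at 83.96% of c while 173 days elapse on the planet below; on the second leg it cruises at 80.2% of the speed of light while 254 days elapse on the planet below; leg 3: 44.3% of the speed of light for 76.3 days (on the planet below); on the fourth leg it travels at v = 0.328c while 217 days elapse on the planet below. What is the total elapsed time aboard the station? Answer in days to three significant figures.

Leg 1: β = 0.8396; γ = 1/√(1 − 0.8396²) = 1/√0.2951 = 1.841; τ_1 = 173/1.841 = 93.97 days.
Leg 2: β = 0.802; γ = 1/√(1 − 0.802²) = 1/√0.3568 = 1.674; τ_2 = 254/1.674 = 151.7 days.
Leg 3: β = 0.443; γ = 1/√(1 − 0.443²) = 1/√0.8038 = 1.115; τ_3 = 76.3/1.115 = 68.40 days.
Leg 4: γ = 1/√(1 − 0.328²) = 1/√0.8924 = 1.059; τ_4 = 217/1.059 = 205.0 days.
Total: 93.97 + 151.7 + 68.40 + 205.0 days.

τ = 519 days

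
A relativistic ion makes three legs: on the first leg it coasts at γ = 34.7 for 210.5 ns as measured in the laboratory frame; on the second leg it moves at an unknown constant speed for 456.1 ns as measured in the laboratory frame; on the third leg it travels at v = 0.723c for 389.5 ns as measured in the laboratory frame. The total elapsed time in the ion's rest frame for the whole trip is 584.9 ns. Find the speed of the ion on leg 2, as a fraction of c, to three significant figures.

Leg 1: γ = 34.7; τ_1 = 210.5/34.70 = 6.066 ns.
Leg 2: speed unknown; τ_2 = 456.1/γ_2.
Leg 3: γ = 1/√(1 − 0.723²) = 1/√0.4773 = 1.447; τ_3 = 389.5/1.447 = 269.1 ns.
Total proper time: 6.066 + τ_2 + 269.1 = 584.9, so τ_2 = 584.9 − 275.2 = 309.7 ns.
γ_2 = 456.1/309.7 = 1.472; β = √(1 − 1/γ²) = √0.5388.

β = 0.734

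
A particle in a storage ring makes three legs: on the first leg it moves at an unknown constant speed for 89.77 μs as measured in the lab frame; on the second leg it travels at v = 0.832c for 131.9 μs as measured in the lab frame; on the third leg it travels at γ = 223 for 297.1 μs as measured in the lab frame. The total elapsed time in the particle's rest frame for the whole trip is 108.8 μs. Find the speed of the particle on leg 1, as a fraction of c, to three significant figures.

β = 0.924

Leg 1: speed unknown; τ_1 = 89.77/γ_1.
Leg 2: γ = 1/√(1 − 0.832²) = 1/√0.3078 = 1.803; τ_2 = 131.9/1.803 = 73.17 μs.
Leg 3: γ = 223; τ_3 = 297.1/223.0 = 1.332 μs.
Total proper time: τ_1 + 73.17 + 1.332 = 108.8, so τ_1 = 108.8 − 74.51 = 34.29 μs.
γ_1 = 89.77/34.29 = 2.618; β = √(1 − 1/γ²) = √0.8541.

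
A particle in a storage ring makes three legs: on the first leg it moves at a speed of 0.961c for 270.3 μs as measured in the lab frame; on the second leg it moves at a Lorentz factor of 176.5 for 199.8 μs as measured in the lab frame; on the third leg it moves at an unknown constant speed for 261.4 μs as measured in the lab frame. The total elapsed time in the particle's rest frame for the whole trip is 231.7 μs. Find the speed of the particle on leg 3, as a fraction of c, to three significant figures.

Leg 1: γ = 1/√(1 − 0.961²) = 1/√0.07648 = 3.616; τ_1 = 270.3/3.616 = 74.75 μs.
Leg 2: γ = 176.5; τ_2 = 199.8/176.5 = 1.132 μs.
Leg 3: speed unknown; τ_3 = 261.4/γ_3.
Total proper time: 74.75 + 1.132 + τ_3 = 231.7, so τ_3 = 231.7 − 75.88 = 155.8 μs.
γ_3 = 261.4/155.8 = 1.678; β = √(1 − 1/γ²) = √0.6447.

β = 0.803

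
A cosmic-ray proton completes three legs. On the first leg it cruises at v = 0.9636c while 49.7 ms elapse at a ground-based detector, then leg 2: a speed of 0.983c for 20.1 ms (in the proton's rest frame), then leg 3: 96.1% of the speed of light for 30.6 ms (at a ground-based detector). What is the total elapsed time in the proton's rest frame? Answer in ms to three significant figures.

Leg 1: γ = 1/√(1 − 0.9636²) = 1/√0.07148 = 3.740; τ_1 = 49.7/3.740 = 13.29 ms.
Leg 2: 20.1 ms is already measured in the proton's rest frame.
Leg 3: β = 0.961; γ = 1/√(1 − 0.961²) = 1/√0.07648 = 3.616; τ_3 = 30.6/3.616 = 8.462 ms.
Total: 13.29 + 20.10 + 8.462 ms.

τ = 41.8 ms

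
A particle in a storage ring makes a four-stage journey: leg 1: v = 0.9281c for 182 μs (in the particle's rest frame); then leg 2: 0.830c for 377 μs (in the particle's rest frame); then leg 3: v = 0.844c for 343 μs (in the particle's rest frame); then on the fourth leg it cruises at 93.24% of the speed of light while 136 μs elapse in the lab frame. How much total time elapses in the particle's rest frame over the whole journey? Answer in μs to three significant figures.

Leg 1: 182 μs is already measured in the particle's rest frame.
Leg 2: 377 μs is already measured in the particle's rest frame.
Leg 3: 343 μs is already measured in the particle's rest frame.
Leg 4: β = 0.9324; γ = 1/√(1 − 0.9324²) = 1/√0.1306 = 2.767; τ_4 = 136/2.767 = 49.15 μs.
Total: 182.0 + 377.0 + 343.0 + 49.15 μs.

τ = 951 μs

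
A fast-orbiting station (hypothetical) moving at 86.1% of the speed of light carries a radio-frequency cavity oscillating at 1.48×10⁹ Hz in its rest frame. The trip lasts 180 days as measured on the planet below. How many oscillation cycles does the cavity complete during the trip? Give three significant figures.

N = 1.17×10¹⁶

β = 0.861; γ = 1/√(1 − 0.861²) = 1/√0.2587 = 1.966
The oscillator's own cycle count is N = f × τ where τ is the proper time aboard the station. τ = Δt/γ = 180/1.966 = 91.55 days = 7.910×10⁶ s.
N = 1.48×10⁹ × 7.910×10⁶ = 1.171×10¹⁶.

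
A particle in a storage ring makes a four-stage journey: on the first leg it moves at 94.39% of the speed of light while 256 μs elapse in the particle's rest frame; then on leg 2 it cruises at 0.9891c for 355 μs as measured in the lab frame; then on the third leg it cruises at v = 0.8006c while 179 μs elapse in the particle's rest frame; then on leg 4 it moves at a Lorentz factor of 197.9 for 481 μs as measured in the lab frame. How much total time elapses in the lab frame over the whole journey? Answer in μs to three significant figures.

Leg 1: β = 0.9439; γ = 1/√(1 − 0.9439²) = 1/√0.1091 = 3.028; Δt_1 = 3.028 × 256 = 775.2 μs.
Leg 2: 355 μs is already measured in the lab frame.
Leg 3: γ = 1/√(1 − 0.8006²) = 1/√0.3590 = 1.669; Δt_3 = 1.669 × 179 = 298.7 μs.
Leg 4: 481 μs is already measured in the lab frame.
Total: 775.2 + 355.0 + 298.7 + 481.0 μs.

Δt = 1910 μs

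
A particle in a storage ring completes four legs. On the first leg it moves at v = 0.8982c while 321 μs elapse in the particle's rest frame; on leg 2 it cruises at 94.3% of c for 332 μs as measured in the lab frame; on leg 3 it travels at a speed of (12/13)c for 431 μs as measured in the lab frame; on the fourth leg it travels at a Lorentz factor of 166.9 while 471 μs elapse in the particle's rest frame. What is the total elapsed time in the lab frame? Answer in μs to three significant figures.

Leg 1: γ = 1/√(1 − 0.8982²) = 1/√0.1932 = 2.275; Δt_1 = 2.275 × 321 = 730.2 μs.
Leg 2: 332 μs is already measured in the lab frame.
Leg 3: 431 μs is already measured in the lab frame.
Leg 4: γ = 166.9; Δt_4 = 166.9 × 471 = 7.861×10⁴ μs.
Total: 730.2 + 332.0 + 431.0 + 7.861×10⁴ μs.

Δt = 8.01×10⁴ μs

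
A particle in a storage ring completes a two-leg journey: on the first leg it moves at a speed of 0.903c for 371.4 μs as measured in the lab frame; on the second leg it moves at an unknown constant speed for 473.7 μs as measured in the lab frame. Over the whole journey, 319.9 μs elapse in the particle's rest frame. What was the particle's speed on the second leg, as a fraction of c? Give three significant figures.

β = 0.941

Leg 1: γ = 1/√(1 − 0.903²) = 1/√0.1846 = 2.328; τ_1 = 371.4/2.328 = 159.6 μs.
Leg 2: speed unknown; τ_2 = 473.7/γ_2.
Total proper time: 159.6 + τ_2 = 319.9, so τ_2 = 319.9 − 159.6 = 160.3 μs.
γ_2 = 473.7/160.3 = 2.955; β = √(1 − 1/γ²) = √0.8854.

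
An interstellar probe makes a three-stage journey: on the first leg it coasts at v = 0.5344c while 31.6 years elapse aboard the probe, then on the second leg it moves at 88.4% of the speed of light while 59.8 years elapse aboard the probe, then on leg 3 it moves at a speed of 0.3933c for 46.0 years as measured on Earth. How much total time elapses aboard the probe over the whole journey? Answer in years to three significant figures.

τ = 134 years

Leg 1: 31.6 years is already measured aboard the probe.
Leg 2: 59.8 years is already measured aboard the probe.
Leg 3: γ = 1/√(1 − 0.3933²) = 1/√0.8453 = 1.088; τ_3 = 46.0/1.088 = 42.29 years.
Total: 31.60 + 59.80 + 42.29 years.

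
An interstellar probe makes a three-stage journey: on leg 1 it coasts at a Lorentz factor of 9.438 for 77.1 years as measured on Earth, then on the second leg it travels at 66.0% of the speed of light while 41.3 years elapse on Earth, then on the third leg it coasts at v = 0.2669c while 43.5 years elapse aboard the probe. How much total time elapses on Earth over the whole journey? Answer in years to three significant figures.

Δt = 164 years

Leg 1: 77.1 years is already measured on Earth.
Leg 2: 41.3 years is already measured on Earth.
Leg 3: γ = 1/√(1 − 0.2669²) = 1/√0.9288 = 1.038; Δt_3 = 1.038 × 43.5 = 45.14 years.
Total: 77.10 + 41.30 + 45.14 years.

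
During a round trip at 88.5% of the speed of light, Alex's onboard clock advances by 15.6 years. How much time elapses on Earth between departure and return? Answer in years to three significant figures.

β = 0.885; γ = 1/√(1 − 0.885²) = 1/√0.2168 = 2.148
Earth-frame duration is the dilated interval: Δt = γτ = 2.148 × 15.6 years.

Δt = 33.5 years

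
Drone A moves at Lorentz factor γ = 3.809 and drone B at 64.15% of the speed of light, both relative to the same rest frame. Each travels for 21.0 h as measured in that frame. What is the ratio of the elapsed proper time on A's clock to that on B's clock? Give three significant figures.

A: γ = 3.809. B: β = 0.6415; γ = 1/√(1 − 0.6415²) = 1/√0.5885 = 1.304.
τ_A/τ_B = γ_B/γ_A = 1.304/3.809 = 0.3422, so τ_A/τ_B = 0.3422.

τ_A/τ_B = 0.342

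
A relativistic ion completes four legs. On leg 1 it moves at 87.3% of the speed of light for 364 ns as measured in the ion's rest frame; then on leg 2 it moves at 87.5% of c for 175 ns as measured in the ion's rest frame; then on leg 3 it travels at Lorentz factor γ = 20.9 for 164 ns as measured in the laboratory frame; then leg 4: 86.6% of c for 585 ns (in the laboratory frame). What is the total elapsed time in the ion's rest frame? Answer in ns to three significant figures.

Leg 1: 364 ns is already measured in the ion's rest frame.
Leg 2: 175 ns is already measured in the ion's rest frame.
Leg 3: γ = 20.9; τ_3 = 164/20.90 = 7.847 ns.
Leg 4: β = 0.866; γ = 1/√(1 − 0.866²) = 1/√0.2500 = 2.000; τ_4 = 585/2.000 = 292.5 ns.
Total: 364.0 + 175.0 + 7.847 + 292.5 ns.

τ = 839 ns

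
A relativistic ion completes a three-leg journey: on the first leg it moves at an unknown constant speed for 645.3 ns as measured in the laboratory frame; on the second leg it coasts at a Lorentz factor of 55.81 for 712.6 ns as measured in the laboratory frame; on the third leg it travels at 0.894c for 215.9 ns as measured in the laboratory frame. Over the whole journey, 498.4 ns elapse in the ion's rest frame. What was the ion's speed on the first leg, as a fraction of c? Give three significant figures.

β = 0.798

Leg 1: speed unknown; τ_1 = 645.3/γ_1.
Leg 2: γ = 55.81; τ_2 = 712.6/55.81 = 12.77 ns.
Leg 3: γ = 1/√(1 − 0.894²) = 1/√0.2008 = 2.232; τ_3 = 215.9/2.232 = 96.74 ns.
Total proper time: τ_1 + 12.77 + 96.74 = 498.4, so τ_1 = 498.4 − 109.5 = 388.9 ns.
γ_1 = 645.3/388.9 = 1.659; β = √(1 − 1/γ²) = √0.6368.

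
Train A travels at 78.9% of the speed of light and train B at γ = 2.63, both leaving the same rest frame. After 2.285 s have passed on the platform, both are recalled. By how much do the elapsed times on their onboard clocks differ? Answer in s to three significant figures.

|τ_A − τ_B| = 0.535 s

A: β = 0.789; γ = 1/√(1 − 0.789²) = 1/√0.3775 = 1.628; τ_A = 2.285/1.628 = 1.404 s.
B: γ = 2.63; τ_B = 2.285/2.630 = 0.8688 s.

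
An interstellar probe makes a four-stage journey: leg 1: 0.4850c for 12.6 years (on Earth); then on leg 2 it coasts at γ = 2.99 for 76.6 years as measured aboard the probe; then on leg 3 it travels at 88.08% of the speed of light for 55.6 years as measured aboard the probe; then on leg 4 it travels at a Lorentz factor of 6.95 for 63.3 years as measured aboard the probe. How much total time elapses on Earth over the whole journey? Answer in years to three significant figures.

Δt = 799 years

Leg 1: 12.6 years is already measured on Earth.
Leg 2: γ = 2.99; Δt_2 = 2.990 × 76.6 = 229.0 years.
Leg 3: β = 0.8808; γ = 1/√(1 − 0.8808²) = 1/√0.2242 = 2.112; Δt_3 = 2.112 × 55.6 = 117.4 years.
Leg 4: γ = 6.95; Δt_4 = 6.950 × 63.3 = 439.9 years.
Total: 12.60 + 229.0 + 117.4 + 439.9 years.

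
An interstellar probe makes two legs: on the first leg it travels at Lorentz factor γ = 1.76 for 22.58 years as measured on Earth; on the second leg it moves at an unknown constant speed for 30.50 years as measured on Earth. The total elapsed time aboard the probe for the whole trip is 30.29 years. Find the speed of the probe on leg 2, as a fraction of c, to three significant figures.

Leg 1: γ = 1.76; τ_1 = 22.58/1.760 = 12.83 years.
Leg 2: speed unknown; τ_2 = 30.50/γ_2.
Total proper time: 12.83 + τ_2 = 30.29, so τ_2 = 30.29 − 12.83 = 17.46 years.
γ_2 = 30.50/17.46 = 1.747; β = √(1 − 1/γ²) = √0.6723.

β = 0.820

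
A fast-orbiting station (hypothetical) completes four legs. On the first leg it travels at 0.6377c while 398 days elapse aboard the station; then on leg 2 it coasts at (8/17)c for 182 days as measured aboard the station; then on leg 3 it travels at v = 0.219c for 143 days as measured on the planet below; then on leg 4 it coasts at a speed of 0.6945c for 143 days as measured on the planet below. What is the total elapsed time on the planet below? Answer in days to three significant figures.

Leg 1: γ = 1/√(1 − 0.6377²) = 1/√0.5933 = 1.298; Δt_1 = 1.298 × 398 = 516.7 days.
Leg 2: γ = 1/√(1 − (8/17)²) = 17/15 ≈ 1.133; Δt_2 = 1.133 × 182 = 206.3 days.
Leg 3: 143 days is already measured on the planet below.
Leg 4: 143 days is already measured on the planet below.
Total: 516.7 + 206.3 + 143.0 + 143.0 days.

Δt = 1010 days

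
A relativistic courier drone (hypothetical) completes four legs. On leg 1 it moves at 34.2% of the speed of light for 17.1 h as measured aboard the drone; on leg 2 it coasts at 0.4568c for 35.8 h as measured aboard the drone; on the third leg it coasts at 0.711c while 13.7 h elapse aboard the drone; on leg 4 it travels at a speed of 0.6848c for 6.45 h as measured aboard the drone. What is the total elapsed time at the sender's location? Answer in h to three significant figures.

Δt = 86.8 h

Leg 1: β = 0.342; γ = 1/√(1 − 0.342²) = 1/√0.8830 = 1.064; Δt_1 = 1.064 × 17.1 = 18.20 h.
Leg 2: γ = 1/√(1 − 0.4568²) = 1/√0.7913 = 1.124; Δt_2 = 1.124 × 35.8 = 40.24 h.
Leg 3: γ = 1/√(1 − 0.711²) = 1/√0.4945 = 1.422; Δt_3 = 1.422 × 13.7 = 19.48 h.
Leg 4: γ = 1/√(1 − 0.6848²) = 1/√0.5310 = 1.372; Δt_4 = 1.372 × 6.45 = 8.851 h.
Total: 18.20 + 40.24 + 19.48 + 8.851 h.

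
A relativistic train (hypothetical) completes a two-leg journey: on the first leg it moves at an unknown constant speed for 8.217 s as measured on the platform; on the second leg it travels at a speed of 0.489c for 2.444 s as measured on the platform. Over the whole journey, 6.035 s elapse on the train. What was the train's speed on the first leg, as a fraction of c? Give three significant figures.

β = 0.880

Leg 1: speed unknown; τ_1 = 8.217/γ_1.
Leg 2: γ = 1/√(1 − 0.489²) = 1/√0.7609 = 1.146; τ_2 = 2.444/1.146 = 2.132 s.
Total proper time: τ_1 + 2.132 = 6.035, so τ_1 = 6.035 − 2.132 = 3.903 s.
γ_1 = 8.217/3.903 = 2.105; β = √(1 − 1/γ²) = √0.7744.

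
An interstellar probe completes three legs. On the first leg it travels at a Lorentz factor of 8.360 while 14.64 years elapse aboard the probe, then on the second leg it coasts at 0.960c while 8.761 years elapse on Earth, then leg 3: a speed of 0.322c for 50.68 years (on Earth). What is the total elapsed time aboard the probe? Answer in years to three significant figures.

τ = 65.1 years

Leg 1: 14.64 years is already measured aboard the probe.
Leg 2: γ = 1/√(1 − 0.960²) = 25/7 ≈ 3.571; τ_2 = 8.761/3.571 = 2.453 years.
Leg 3: γ = 1/√(1 − 0.322²) = 1/√0.8963 = 1.056; τ_3 = 50.68/1.056 = 47.98 years.
Total: 14.64 + 2.453 + 47.98 years.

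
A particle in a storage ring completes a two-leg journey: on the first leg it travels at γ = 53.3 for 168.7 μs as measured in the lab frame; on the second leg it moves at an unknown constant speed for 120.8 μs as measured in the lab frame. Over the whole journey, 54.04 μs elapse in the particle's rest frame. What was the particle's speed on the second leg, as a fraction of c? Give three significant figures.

Leg 1: γ = 53.3; τ_1 = 168.7/53.30 = 3.165 μs.
Leg 2: speed unknown; τ_2 = 120.8/γ_2.
Total proper time: 3.165 + τ_2 = 54.04, so τ_2 = 54.04 − 3.165 = 50.87 μs.
γ_2 = 120.8/50.87 = 2.374; β = √(1 − 1/γ²) = √0.8226.

β = 0.907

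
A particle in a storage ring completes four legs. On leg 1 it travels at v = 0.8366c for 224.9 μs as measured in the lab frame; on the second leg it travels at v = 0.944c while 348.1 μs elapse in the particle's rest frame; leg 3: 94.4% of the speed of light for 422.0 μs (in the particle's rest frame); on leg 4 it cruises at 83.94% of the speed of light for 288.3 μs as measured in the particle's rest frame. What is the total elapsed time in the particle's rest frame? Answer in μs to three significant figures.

τ = 1180 μs

Leg 1: γ = 1/√(1 − 0.8366²) = 1/√0.3001 = 1.825; τ_1 = 224.9/1.825 = 123.2 μs.
Leg 2: 348.1 μs is already measured in the particle's rest frame.
Leg 3: 422.0 μs is already measured in the particle's rest frame.
Leg 4: 288.3 μs is already measured in the particle's rest frame.
Total: 123.2 + 348.1 + 422.0 + 288.3 μs.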